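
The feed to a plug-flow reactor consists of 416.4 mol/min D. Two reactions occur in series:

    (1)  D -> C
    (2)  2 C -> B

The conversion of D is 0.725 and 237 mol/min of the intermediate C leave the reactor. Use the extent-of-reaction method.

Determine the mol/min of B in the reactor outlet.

Conversion of D: D consumed = 1ξ₁ = 0.725 × 416.4 → ξ₁ = 301.9 mol/min.
C balance: n_C = 0 + 1ξ₁ − 2ξ₂ = 237 → ξ₂ = (1·301.9 − 237)/2 = 32.44 mol/min.
Outlet amounts (n = n₀ + Σ ν·ξ):
  D: 416.4 − 1(301.9) = 114.5
  C: 0 + 1(301.9) − 2(32.44) = 237
  B: 0 + 1(32.44) = 32.44

32.4 mol/min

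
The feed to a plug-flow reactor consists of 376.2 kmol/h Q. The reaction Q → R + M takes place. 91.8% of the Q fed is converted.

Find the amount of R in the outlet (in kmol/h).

Q reacted = 0.918 × 376.2 = 345.4 kmol/h; ν_Q = −1, so ξ = 345.4/1 = 345.4 kmol/h.
Outlet amounts (n = n₀ + ν ξ):
  Q: 376.2 − 1(345.4) = 30.85
  R: 0 + 1(345.4) = 345.4
  M: 0 + 1(345.4) = 345.4

345 kmol/h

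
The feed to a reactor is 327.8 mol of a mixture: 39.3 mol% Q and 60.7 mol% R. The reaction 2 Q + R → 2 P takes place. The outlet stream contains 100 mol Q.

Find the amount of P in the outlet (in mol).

28.8 mol

For Q: n = n₀ − 2ξ → 100 = 128.8 − 2ξ, giving ξ = 14.41 mol.
Outlet amounts (n = n₀ + ν ξ):
  Q: 128.8 − 2(14.41) = 100
  R: 199 − 1(14.41) = 184.6
  P: 0 + 2(14.41) = 28.83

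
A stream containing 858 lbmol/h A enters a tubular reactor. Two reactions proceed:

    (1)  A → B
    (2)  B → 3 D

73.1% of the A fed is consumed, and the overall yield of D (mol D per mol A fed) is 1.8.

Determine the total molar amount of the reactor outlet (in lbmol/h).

Conversion of A: A consumed = 1ξ₁ = 0.731 × 858 → ξ₁ = 627.2 lbmol/h.
Yield of D: 3ξ₂ / 858 = 1.8 → ξ₂ = 514.8 lbmol/h.
Outlet amounts (n = n₀ + Σ ν·ξ):
  A: 858 − 1(627.2) = 230.8
  B: 0 + 1(627.2) − 1(514.8) = 112.4
  D: 0 + 3(514.8) = 1544
Total out = 230.8 + 112.4 + 1544 = 1888 lbmol/h.

1890 lbmol/h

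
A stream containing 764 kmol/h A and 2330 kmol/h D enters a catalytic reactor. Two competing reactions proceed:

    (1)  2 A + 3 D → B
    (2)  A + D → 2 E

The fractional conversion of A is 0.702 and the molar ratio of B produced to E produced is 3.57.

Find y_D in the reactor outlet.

Conversion of A: A consumed = 0.702 × 764 = 536.3 kmol/h = 2ξ₁ + 1ξ₂.
Selectivity: 1ξ₁ / (2ξ₂) = 3.57 → ξ₁ = 7.14 ξ₂.
Substitute: (2·7.14 + 1) ξ₂ = 536.3 → ξ₂ = 35.1 kmol/h, ξ₁ = 250.6 kmol/h.
Outlet amounts (n = n₀ + Σ ν·ξ):
  A: 764 − 2(250.6) − 1(35.1) = 227.7
  D: 2330 − 3(250.6) − 1(35.1) = 1543
  B: 0 + 1(250.6) = 250.6
  E: 0 + 2(35.1) = 70.2
Total out = 2092 kmol/h; y_D = 1543 / 2092 = 0.7378.

0.738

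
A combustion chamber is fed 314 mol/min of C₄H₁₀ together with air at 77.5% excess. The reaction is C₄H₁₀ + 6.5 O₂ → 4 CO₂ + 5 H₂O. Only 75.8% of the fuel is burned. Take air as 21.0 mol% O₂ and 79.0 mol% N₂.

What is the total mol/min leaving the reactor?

Stoichiometric O₂ = 6.5 × 314 = 2041 mol/min; O₂ fed = 2041 × 1.775 = 3623 mol/min.
N₂ fed = 3623 × 79/21 = 13630 mol/min.
Fuel reacted = 0.758 × 314 → ξ = 238 mol/min.
Outlet (n = n₀ + ν ξ):
  C₄H₁₀: 314 − 1(238) = 75.99
  O₂: 3623 − 6.5(238) = 2076
  N₂: 13630 (inert)
  CO₂: 0 + 4(238) = 952
  H₂O: 0 + 5(238) = 1190
Total out = 75.99 + 2076 + 13630 + 952 + 1190 = 17920 mol/min.

17900 mol/min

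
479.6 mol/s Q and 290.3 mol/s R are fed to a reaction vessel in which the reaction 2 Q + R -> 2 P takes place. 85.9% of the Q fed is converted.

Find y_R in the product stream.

Q reacted = 0.859 × 479.6 = 412 mol/s; ν_Q = −2, so ξ = 412/2 = 206 mol/s.
Outlet amounts (n = n₀ + ν ξ):
  Q: 479.6 − 2(206) = 67.62
  R: 290.3 − 1(206) = 84.31
  P: 0 + 2(206) = 412
Total out = 563.9 mol/s; y_R = 84.31 / 563.9 = 0.1495.

0.15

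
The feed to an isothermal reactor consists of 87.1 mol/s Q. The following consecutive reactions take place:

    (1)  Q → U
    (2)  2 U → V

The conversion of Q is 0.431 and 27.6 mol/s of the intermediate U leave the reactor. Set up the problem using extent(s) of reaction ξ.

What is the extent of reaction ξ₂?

ξ₂ = 4.97 mol/s

Conversion of Q: Q consumed = 1ξ₁ = 0.431 × 87.1 → ξ₁ = 37.54 mol/s.
U balance: n_U = 0 + 1ξ₁ − 2ξ₂ = 27.6 → ξ₂ = (1·37.54 − 27.6)/2 = 4.97 mol/s.
Outlet amounts (n = n₀ + Σ ν·ξ):
  Q: 87.1 − 1(37.54) = 49.56
  U: 0 + 1(37.54) − 2(4.97) = 27.6
  V: 0 + 1(4.97) = 4.97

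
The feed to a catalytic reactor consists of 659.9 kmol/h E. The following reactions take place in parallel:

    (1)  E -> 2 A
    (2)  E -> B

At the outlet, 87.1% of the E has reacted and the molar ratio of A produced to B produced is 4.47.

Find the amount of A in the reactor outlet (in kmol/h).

Conversion of E: E consumed = 0.871 × 659.9 = 574.8 kmol/h = 1ξ₁ + 1ξ₂.
Selectivity: 2ξ₁ / (1ξ₂) = 4.47 → ξ₁ = 2.235 ξ₂.
Substitute: (1·2.235 + 1) ξ₂ = 574.8 → ξ₂ = 177.7 kmol/h, ξ₁ = 397.1 kmol/h.
Outlet amounts (n = n₀ + Σ ν·ξ):
  E: 659.9 − 1(397.1) − 1(177.7) = 85.13
  A: 0 + 2(397.1) = 794.2
  B: 0 + 1(177.7) = 177.7

794 kmol/h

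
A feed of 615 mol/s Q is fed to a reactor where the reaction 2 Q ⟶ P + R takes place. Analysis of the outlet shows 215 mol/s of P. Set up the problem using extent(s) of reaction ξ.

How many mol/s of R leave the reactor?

215 mol/s

For P: n = n₀ + 1ξ → 215 = 0 + 1ξ, giving ξ = 215 mol/s.
Outlet amounts (n = n₀ + ν ξ):
  Q: 615 − 2(215) = 185
  P: 0 + 1(215) = 215
  R: 0 + 1(215) = 215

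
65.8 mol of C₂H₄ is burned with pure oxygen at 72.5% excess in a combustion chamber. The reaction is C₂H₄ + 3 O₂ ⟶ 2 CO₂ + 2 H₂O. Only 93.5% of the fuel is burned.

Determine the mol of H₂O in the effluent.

Stoichiometric O₂ = 3 × 65.8 = 197.4 mol; O₂ fed = 197.4 × 1.725 = 340.5 mol.
Fuel reacted = 0.935 × 65.8 → ξ = 61.52 mol.
Outlet (n = n₀ + ν ξ):
  C₂H₄: 65.8 − 1(61.52) = 4.277
  O₂: 340.5 − 3(61.52) = 155.9
  CO₂: 0 + 2(61.52) = 123
  H₂O: 0 + 2(61.52) = 123

123 mol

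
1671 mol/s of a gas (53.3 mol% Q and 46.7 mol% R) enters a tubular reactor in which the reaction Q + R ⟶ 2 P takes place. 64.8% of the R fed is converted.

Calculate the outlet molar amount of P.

R reacted = 0.648 × 780.4 = 505.7 mol/s; ν_R = −1, so ξ = 505.7/1 = 505.7 mol/s.
Outlet amounts (n = n₀ + ν ξ):
  Q: 890.6 − 1(505.7) = 385
  R: 780.4 − 1(505.7) = 274.7
  P: 0 + 2(505.7) = 1011

1010 mol/s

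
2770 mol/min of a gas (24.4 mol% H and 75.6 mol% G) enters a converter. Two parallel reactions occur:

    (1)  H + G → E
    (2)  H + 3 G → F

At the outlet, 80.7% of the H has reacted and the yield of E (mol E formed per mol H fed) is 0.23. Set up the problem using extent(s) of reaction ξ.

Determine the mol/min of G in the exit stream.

769 mol/min

Yield of E: 1ξ₁ / 675.9 = 0.23 → ξ₁ = 155.5 mol/min.
Conversion of H: 1ξ₁ + 1ξ₂ = 0.807 × 675.9 = 545.4 → ξ₂ = 390 mol/min.
Outlet amounts (n = n₀ + Σ ν·ξ):
  H: 675.9 − 1(155.5) − 1(390) = 130.4
  G: 2094 − 1(155.5) − 3(390) = 768.7
  E: 0 + 1(155.5) = 155.5
  F: 0 + 1(390) = 390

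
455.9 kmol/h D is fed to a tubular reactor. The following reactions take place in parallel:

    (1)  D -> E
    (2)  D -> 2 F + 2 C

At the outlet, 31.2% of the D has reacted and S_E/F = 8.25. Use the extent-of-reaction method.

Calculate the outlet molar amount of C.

16.3 kmol/h

Conversion of D: D consumed = 0.312 × 455.9 = 142.2 kmol/h = 1ξ₁ + 1ξ₂.
Selectivity: 1ξ₁ / (2ξ₂) = 8.25 → ξ₁ = 16.5 ξ₂.
Substitute: (1·16.5 + 1) ξ₂ = 142.2 → ξ₂ = 8.128 kmol/h, ξ₁ = 134.1 kmol/h.
Outlet amounts (n = n₀ + Σ ν·ξ):
  D: 455.9 − 1(134.1) − 1(8.128) = 313.7
  E: 0 + 1(134.1) = 134.1
  F: 0 + 2(8.128) = 16.26
  C: 0 + 2(8.128) = 16.26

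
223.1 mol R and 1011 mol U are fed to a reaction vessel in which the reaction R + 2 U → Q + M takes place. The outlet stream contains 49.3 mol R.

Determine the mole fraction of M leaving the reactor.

For R: n = n₀ − 1ξ → 49.3 = 223.1 − 1ξ, giving ξ = 173.8 mol.
Outlet amounts (n = n₀ + ν ξ):
  R: 223.1 − 1(173.8) = 49.3
  U: 1011 − 2(173.8) = 663.4
  Q: 0 + 1(173.8) = 173.8
  M: 0 + 1(173.8) = 173.8
Total out = 1060 mol; y_M = 173.8 / 1060 = 0.1639.

0.164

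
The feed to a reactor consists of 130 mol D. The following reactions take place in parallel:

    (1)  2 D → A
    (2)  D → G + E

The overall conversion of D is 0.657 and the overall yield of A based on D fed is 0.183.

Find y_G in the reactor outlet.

0.263

Yield of A: 1ξ₁ / 130 = 0.183 → ξ₁ = 23.79 mol.
Conversion of D: 2ξ₁ + 1ξ₂ = 0.657 × 130 = 85.41 → ξ₂ = 37.83 mol.
Outlet amounts (n = n₀ + Σ ν·ξ):
  D: 130 − 2(23.79) − 1(37.83) = 44.59
  A: 0 + 1(23.79) = 23.79
  G: 0 + 1(37.83) = 37.83
  E: 0 + 1(37.83) = 37.83
Total out = 144 mol; y_G = 37.83 / 144 = 0.2626.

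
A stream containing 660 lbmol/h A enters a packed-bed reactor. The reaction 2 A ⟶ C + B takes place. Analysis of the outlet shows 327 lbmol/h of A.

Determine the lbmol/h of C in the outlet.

166 lbmol/h

For A: n = n₀ − 2ξ → 327 = 660 − 2ξ, giving ξ = 166.5 lbmol/h.
Outlet amounts (n = n₀ + ν ξ):
  A: 660 − 2(166.5) = 327
  C: 0 + 1(166.5) = 166.5
  B: 0 + 1(166.5) = 166.5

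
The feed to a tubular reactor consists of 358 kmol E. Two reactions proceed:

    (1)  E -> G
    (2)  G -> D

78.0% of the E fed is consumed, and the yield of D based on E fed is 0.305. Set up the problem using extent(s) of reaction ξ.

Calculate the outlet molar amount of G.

170 kmol

Conversion of E: E consumed = 1ξ₁ = 0.78 × 358 → ξ₁ = 279.2 kmol.
Yield of D: 1ξ₂ / 358 = 0.305 → ξ₂ = 109.2 kmol.
Outlet amounts (n = n₀ + Σ ν·ξ):
  E: 358 − 1(279.2) = 78.76
  G: 0 + 1(279.2) − 1(109.2) = 170.1
  D: 0 + 1(109.2) = 109.2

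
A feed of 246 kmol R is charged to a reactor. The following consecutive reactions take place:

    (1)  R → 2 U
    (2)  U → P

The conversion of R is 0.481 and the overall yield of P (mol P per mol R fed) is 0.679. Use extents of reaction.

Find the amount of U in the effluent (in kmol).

69.6 kmol

Conversion of R: R consumed = 1ξ₁ = 0.481 × 246 → ξ₁ = 118.3 kmol.
Yield of P: 1ξ₂ / 246 = 0.679 → ξ₂ = 167 kmol.
Outlet amounts (n = n₀ + Σ ν·ξ):
  R: 246 − 1(118.3) = 127.7
  U: 0 + 2(118.3) − 1(167) = 69.62
  P: 0 + 1(167) = 167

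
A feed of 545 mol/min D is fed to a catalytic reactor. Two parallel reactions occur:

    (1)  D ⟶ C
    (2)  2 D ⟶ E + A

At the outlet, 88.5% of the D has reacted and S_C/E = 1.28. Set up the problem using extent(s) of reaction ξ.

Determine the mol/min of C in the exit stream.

188 mol/min

Conversion of D: D consumed = 0.885 × 545 = 482.3 mol/min = 1ξ₁ + 2ξ₂.
Selectivity: 1ξ₁ / (1ξ₂) = 1.28 → ξ₁ = 1.28 ξ₂.
Substitute: (1·1.28 + 2) ξ₂ = 482.3 → ξ₂ = 147.1 mol/min, ξ₁ = 188.2 mol/min.
Outlet amounts (n = n₀ + Σ ν·ξ):
  D: 545 − 1(188.2) − 2(147.1) = 62.68
  C: 0 + 1(188.2) = 188.2
  E: 0 + 1(147.1) = 147.1
  A: 0 + 1(147.1) = 147.1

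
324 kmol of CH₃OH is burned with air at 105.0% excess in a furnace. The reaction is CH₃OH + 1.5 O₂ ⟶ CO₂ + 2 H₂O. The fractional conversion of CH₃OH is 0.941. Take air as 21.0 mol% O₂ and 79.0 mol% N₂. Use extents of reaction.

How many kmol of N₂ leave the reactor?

3750 kmol

Stoichiometric O₂ = 1.5 × 324 = 486 kmol; O₂ fed = 486 × 2.050 = 996.3 kmol.
N₂ fed = 996.3 × 79/21 = 3748 kmol.
Fuel reacted = 0.941 × 324 → ξ = 304.9 kmol.
Outlet (n = n₀ + ν ξ):
  CH₃OH: 324 − 1(304.9) = 19.12
  O₂: 996.3 − 1.5(304.9) = 539
  N₂: 3748 (inert)
  CO₂: 0 + 1(304.9) = 304.9
  H₂O: 0 + 2(304.9) = 609.8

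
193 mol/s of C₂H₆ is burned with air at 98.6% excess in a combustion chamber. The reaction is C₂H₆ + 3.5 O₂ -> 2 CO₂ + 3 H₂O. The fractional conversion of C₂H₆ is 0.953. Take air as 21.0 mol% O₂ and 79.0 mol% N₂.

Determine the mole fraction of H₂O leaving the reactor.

0.0827

Stoichiometric O₂ = 3.5 × 193 = 675.5 mol/s; O₂ fed = 675.5 × 1.986 = 1342 mol/s.
N₂ fed = 1342 × 79/21 = 5047 mol/s.
Fuel reacted = 0.953 × 193 → ξ = 183.9 mol/s.
Outlet (n = n₀ + ν ξ):
  C₂H₆: 193 − 1(183.9) = 9.071
  O₂: 1342 − 3.5(183.9) = 697.8
  N₂: 5047 (inert)
  CO₂: 0 + 2(183.9) = 367.9
  H₂O: 0 + 3(183.9) = 551.8
Total out = 6673 mol/s; y_H₂O = 551.8 / 6673 = 0.08269.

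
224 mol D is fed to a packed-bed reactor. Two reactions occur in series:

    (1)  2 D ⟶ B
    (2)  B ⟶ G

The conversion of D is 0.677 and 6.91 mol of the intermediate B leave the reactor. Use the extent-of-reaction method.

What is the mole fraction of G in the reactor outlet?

Conversion of D: D consumed = 2ξ₁ = 0.677 × 224 → ξ₁ = 75.82 mol.
B balance: n_B = 0 + 1ξ₁ − 1ξ₂ = 6.91 → ξ₂ = (1·75.82 − 6.91)/1 = 68.91 mol.
Outlet amounts (n = n₀ + Σ ν·ξ):
  D: 224 − 2(75.82) = 72.35
  B: 0 + 1(75.82) − 1(68.91) = 6.91
  G: 0 + 1(68.91) = 68.91
Total out = 148.2 mol; y_G = 68.91 / 148.2 = 0.4651.

0.465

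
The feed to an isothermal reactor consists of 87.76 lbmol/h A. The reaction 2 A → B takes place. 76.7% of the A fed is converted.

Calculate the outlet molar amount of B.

A reacted = 0.767 × 87.76 = 67.31 lbmol/h; ν_A = −2, so ξ = 67.31/2 = 33.66 lbmol/h.
Outlet amounts (n = n₀ + ν ξ):
  A: 87.76 − 2(33.66) = 20.45
  B: 0 + 1(33.66) = 33.66

33.7 lbmol/h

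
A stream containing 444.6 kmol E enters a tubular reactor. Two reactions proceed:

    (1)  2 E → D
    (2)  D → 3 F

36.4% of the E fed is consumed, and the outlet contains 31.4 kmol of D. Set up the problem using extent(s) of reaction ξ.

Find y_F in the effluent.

0.321

Conversion of E: E consumed = 2ξ₁ = 0.364 × 444.6 → ξ₁ = 80.92 kmol.
D balance: n_D = 0 + 1ξ₁ − 1ξ₂ = 31.4 → ξ₂ = (1·80.92 − 31.4)/1 = 49.52 kmol.
Outlet amounts (n = n₀ + Σ ν·ξ):
  E: 444.6 − 2(80.92) = 282.8
  D: 0 + 1(80.92) − 1(49.52) = 31.4
  F: 0 + 3(49.52) = 148.6
Total out = 462.7 kmol; y_F = 148.6 / 462.7 = 0.321.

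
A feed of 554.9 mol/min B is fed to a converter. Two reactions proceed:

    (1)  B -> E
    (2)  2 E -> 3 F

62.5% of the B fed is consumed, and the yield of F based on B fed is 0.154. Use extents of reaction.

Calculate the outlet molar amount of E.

290 mol/min

Conversion of B: B consumed = 1ξ₁ = 0.625 × 554.9 → ξ₁ = 346.8 mol/min.
Yield of F: 3ξ₂ / 554.9 = 0.154 → ξ₂ = 28.48 mol/min.
Outlet amounts (n = n₀ + Σ ν·ξ):
  B: 554.9 − 1(346.8) = 208.1
  E: 0 + 1(346.8) − 2(28.48) = 289.8
  F: 0 + 3(28.48) = 85.45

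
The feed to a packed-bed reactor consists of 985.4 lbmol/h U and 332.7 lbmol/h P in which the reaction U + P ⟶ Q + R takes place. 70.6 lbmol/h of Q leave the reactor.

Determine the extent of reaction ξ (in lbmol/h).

For Q: n = n₀ + 1ξ → 70.6 = 0 + 1ξ, giving ξ = 70.6 lbmol/h.
Outlet amounts (n = n₀ + ν ξ):
  U: 985.4 − 1(70.6) = 914.8
  P: 332.7 − 1(70.6) = 262.1
  Q: 0 + 1(70.6) = 70.6
  R: 0 + 1(70.6) = 70.6

ξ = 70.6 lbmol/h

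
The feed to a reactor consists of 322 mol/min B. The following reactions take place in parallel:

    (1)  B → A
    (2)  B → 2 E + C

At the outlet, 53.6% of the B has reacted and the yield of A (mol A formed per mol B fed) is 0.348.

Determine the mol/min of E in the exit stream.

121 mol/min

Yield of A: 1ξ₁ / 322 = 0.348 → ξ₁ = 112.1 mol/min.
Conversion of B: 1ξ₁ + 1ξ₂ = 0.536 × 322 = 172.6 → ξ₂ = 60.54 mol/min.
Outlet amounts (n = n₀ + Σ ν·ξ):
  B: 322 − 1(112.1) − 1(60.54) = 149.4
  A: 0 + 1(112.1) = 112.1
  E: 0 + 2(60.54) = 121.1
  C: 0 + 1(60.54) = 60.54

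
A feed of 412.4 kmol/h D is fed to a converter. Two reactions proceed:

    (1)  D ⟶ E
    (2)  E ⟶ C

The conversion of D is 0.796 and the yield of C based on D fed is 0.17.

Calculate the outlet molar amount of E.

258 kmol/h

Conversion of D: D consumed = 1ξ₁ = 0.796 × 412.4 → ξ₁ = 328.3 kmol/h.
Yield of C: 1ξ₂ / 412.4 = 0.17 → ξ₂ = 70.11 kmol/h.
Outlet amounts (n = n₀ + Σ ν·ξ):
  D: 412.4 − 1(328.3) = 84.13
  E: 0 + 1(328.3) − 1(70.11) = 258.2
  C: 0 + 1(70.11) = 70.11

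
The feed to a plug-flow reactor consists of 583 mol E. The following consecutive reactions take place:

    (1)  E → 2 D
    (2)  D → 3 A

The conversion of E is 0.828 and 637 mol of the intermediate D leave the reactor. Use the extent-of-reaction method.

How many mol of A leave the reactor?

985 mol

Conversion of E: E consumed = 1ξ₁ = 0.828 × 583 → ξ₁ = 482.7 mol.
D balance: n_D = 0 + 2ξ₁ − 1ξ₂ = 637 → ξ₂ = (2·482.7 − 637)/1 = 328.4 mol.
Outlet amounts (n = n₀ + Σ ν·ξ):
  E: 583 − 1(482.7) = 100.3
  D: 0 + 2(482.7) − 1(328.4) = 637
  A: 0 + 3(328.4) = 985.3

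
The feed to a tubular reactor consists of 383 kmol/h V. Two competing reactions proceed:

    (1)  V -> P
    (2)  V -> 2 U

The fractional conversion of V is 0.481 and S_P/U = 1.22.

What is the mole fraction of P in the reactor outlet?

Conversion of V: V consumed = 0.481 × 383 = 184.2 kmol/h = 1ξ₁ + 1ξ₂.
Selectivity: 1ξ₁ / (2ξ₂) = 1.22 → ξ₁ = 2.44 ξ₂.
Substitute: (1·2.44 + 1) ξ₂ = 184.2 → ξ₂ = 53.55 kmol/h, ξ₁ = 130.7 kmol/h.
Outlet amounts (n = n₀ + Σ ν·ξ):
  V: 383 − 1(130.7) − 1(53.55) = 198.8
  P: 0 + 1(130.7) = 130.7
  U: 0 + 2(53.55) = 107.1
Total out = 436.6 kmol/h; y_P = 130.7 / 436.6 = 0.2993.

0.299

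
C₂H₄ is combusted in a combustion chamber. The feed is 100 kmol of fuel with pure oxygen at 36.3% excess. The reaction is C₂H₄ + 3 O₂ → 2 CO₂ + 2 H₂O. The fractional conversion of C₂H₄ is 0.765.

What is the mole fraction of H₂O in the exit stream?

0.301

Stoichiometric O₂ = 3 × 100 = 300 kmol; O₂ fed = 300 × 1.363 = 408.9 kmol.
Fuel reacted = 0.765 × 100 → ξ = 76.5 kmol.
Outlet (n = n₀ + ν ξ):
  C₂H₄: 100 − 1(76.5) = 23.5
  O₂: 408.9 − 3(76.5) = 179.4
  CO₂: 0 + 2(76.5) = 153
  H₂O: 0 + 2(76.5) = 153
Total out = 508.9 kmol; y_H₂O = 153 / 508.9 = 0.3006.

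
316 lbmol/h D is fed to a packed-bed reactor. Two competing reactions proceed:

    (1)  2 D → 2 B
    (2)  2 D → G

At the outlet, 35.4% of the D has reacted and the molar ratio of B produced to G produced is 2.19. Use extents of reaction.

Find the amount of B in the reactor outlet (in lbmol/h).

Conversion of D: D consumed = 0.354 × 316 = 111.9 lbmol/h = 2ξ₁ + 2ξ₂.
Selectivity: 2ξ₁ / (1ξ₂) = 2.19 → ξ₁ = 1.095 ξ₂.
Substitute: (2·1.095 + 2) ξ₂ = 111.9 → ξ₂ = 26.7 lbmol/h, ξ₁ = 29.23 lbmol/h.
Outlet amounts (n = n₀ + Σ ν·ξ):
  D: 316 − 2(29.23) − 2(26.7) = 204.1
  B: 0 + 2(29.23) = 58.47
  G: 0 + 1(26.7) = 26.7

58.5 lbmol/h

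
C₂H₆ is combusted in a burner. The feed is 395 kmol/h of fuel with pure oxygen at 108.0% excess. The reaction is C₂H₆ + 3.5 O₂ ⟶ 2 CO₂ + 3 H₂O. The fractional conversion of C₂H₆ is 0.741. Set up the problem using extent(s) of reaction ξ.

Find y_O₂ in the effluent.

0.542

Stoichiometric O₂ = 3.5 × 395 = 1382 kmol/h; O₂ fed = 1382 × 2.080 = 2876 kmol/h.
Fuel reacted = 0.741 × 395 → ξ = 292.7 kmol/h.
Outlet (n = n₀ + ν ξ):
  C₂H₆: 395 − 1(292.7) = 102.3
  O₂: 2876 − 3.5(292.7) = 1851
  CO₂: 0 + 2(292.7) = 585.4
  H₂O: 0 + 3(292.7) = 878.1
Total out = 3417 kmol/h; y_O₂ = 1851 / 3417 = 0.5418.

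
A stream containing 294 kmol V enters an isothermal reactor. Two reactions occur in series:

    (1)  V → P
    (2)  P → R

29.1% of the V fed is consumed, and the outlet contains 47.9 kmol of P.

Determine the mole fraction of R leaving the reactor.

0.128

Conversion of V: V consumed = 1ξ₁ = 0.291 × 294 → ξ₁ = 85.55 kmol.
P balance: n_P = 0 + 1ξ₁ − 1ξ₂ = 47.9 → ξ₂ = (1·85.55 − 47.9)/1 = 37.65 kmol.
Outlet amounts (n = n₀ + Σ ν·ξ):
  V: 294 − 1(85.55) = 208.4
  P: 0 + 1(85.55) − 1(37.65) = 47.9
  R: 0 + 1(37.65) = 37.65
Total out = 294 kmol; y_R = 37.65 / 294 = 0.1281.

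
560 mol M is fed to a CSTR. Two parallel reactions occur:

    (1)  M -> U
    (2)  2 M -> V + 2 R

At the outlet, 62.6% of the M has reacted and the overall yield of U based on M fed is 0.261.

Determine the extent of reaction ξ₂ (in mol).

Yield of U: 1ξ₁ / 560 = 0.261 → ξ₁ = 146.2 mol.
Conversion of M: 1ξ₁ + 2ξ₂ = 0.626 × 560 = 350.6 → ξ₂ = 102.2 mol.
Outlet amounts (n = n₀ + Σ ν·ξ):
  M: 560 − 1(146.2) − 2(102.2) = 209.4
  U: 0 + 1(146.2) = 146.2
  V: 0 + 1(102.2) = 102.2
  R: 0 + 2(102.2) = 204.4

ξ₂ = 102 mol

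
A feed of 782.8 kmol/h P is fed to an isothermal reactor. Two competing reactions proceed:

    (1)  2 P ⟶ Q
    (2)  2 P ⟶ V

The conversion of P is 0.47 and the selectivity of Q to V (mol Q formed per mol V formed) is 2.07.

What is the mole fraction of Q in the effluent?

0.207

Conversion of P: P consumed = 0.47 × 782.8 = 367.9 kmol/h = 2ξ₁ + 2ξ₂.
Selectivity: 1ξ₁ / (1ξ₂) = 2.07 → ξ₁ = 2.07 ξ₂.
Substitute: (2·2.07 + 2) ξ₂ = 367.9 → ξ₂ = 59.92 kmol/h, ξ₁ = 124 kmol/h.
Outlet amounts (n = n₀ + Σ ν·ξ):
  P: 782.8 − 2(124) − 2(59.92) = 414.9
  Q: 0 + 1(124) = 124
  V: 0 + 1(59.92) = 59.92
Total out = 598.8 kmol/h; y_Q = 124 / 598.8 = 0.2071.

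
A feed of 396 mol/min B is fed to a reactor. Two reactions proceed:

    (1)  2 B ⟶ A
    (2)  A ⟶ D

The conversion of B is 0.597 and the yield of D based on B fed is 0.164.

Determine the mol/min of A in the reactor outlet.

53.3 mol/min

Conversion of B: B consumed = 2ξ₁ = 0.597 × 396 → ξ₁ = 118.2 mol/min.
Yield of D: 1ξ₂ / 396 = 0.164 → ξ₂ = 64.94 mol/min.
Outlet amounts (n = n₀ + Σ ν·ξ):
  B: 396 − 2(118.2) = 159.6
  A: 0 + 1(118.2) − 1(64.94) = 53.26
  D: 0 + 1(64.94) = 64.94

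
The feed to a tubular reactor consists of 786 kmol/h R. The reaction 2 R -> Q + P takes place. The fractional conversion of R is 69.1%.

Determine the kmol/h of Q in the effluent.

272 kmol/h

R reacted = 0.691 × 786 = 543.1 kmol/h; ν_R = −2, so ξ = 543.1/2 = 271.6 kmol/h.
Outlet amounts (n = n₀ + ν ξ):
  R: 786 − 2(271.6) = 242.9
  Q: 0 + 1(271.6) = 271.6
  P: 0 + 1(271.6) = 271.6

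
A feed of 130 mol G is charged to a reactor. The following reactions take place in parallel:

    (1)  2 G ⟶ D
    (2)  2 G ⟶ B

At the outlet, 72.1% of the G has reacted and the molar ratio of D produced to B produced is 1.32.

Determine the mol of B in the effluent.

Conversion of G: G consumed = 0.721 × 130 = 93.73 mol = 2ξ₁ + 2ξ₂.
Selectivity: 1ξ₁ / (1ξ₂) = 1.32 → ξ₁ = 1.32 ξ₂.
Substitute: (2·1.32 + 2) ξ₂ = 93.73 → ξ₂ = 20.2 mol, ξ₁ = 26.66 mol.
Outlet amounts (n = n₀ + Σ ν·ξ):
  G: 130 − 2(26.66) − 2(20.2) = 36.27
  D: 0 + 1(26.66) = 26.66
  B: 0 + 1(20.2) = 20.2

20.2 mol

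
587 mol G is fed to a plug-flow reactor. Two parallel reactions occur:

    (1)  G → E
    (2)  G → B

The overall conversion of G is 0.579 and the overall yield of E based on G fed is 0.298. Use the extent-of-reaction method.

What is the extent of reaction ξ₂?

Yield of E: 1ξ₁ / 587 = 0.298 → ξ₁ = 174.9 mol.
Conversion of G: 1ξ₁ + 1ξ₂ = 0.579 × 587 = 339.9 → ξ₂ = 164.9 mol.
Outlet amounts (n = n₀ + Σ ν·ξ):
  G: 587 − 1(174.9) − 1(164.9) = 247.1
  E: 0 + 1(174.9) = 174.9
  B: 0 + 1(164.9) = 164.9

ξ₂ = 165 mol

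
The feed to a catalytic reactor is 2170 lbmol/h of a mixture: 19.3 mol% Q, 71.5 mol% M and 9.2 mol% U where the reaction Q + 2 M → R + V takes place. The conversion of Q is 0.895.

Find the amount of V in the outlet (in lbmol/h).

Q reacted = 0.895 × 418.8 = 374.8 lbmol/h; ν_Q = −1, so ξ = 374.8/1 = 374.8 lbmol/h.
Outlet amounts (n = n₀ + ν ξ):
  Q: 418.8 − 1(374.8) = 43.98
  M: 1552 − 2(374.8) = 801.9
  R: 0 + 1(374.8) = 374.8
  V: 0 + 1(374.8) = 374.8
  U: 199.6 (inert)

375 lbmol/h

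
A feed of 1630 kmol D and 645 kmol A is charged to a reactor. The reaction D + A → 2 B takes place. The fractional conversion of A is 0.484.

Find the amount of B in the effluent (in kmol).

624 kmol

A reacted = 0.484 × 645 = 312.2 kmol; ν_A = −1, so ξ = 312.2/1 = 312.2 kmol.
Outlet amounts (n = n₀ + ν ξ):
  D: 1630 − 1(312.2) = 1318
  A: 645 − 1(312.2) = 332.8
  B: 0 + 2(312.2) = 624.4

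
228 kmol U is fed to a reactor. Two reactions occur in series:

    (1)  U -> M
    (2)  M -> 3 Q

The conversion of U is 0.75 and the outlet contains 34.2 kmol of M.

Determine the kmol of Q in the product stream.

Conversion of U: U consumed = 1ξ₁ = 0.75 × 228 → ξ₁ = 171 kmol.
M balance: n_M = 0 + 1ξ₁ − 1ξ₂ = 34.2 → ξ₂ = (1·171 − 34.2)/1 = 136.8 kmol.
Outlet amounts (n = n₀ + Σ ν·ξ):
  U: 228 − 1(171) = 57
  M: 0 + 1(171) − 1(136.8) = 34.2
  Q: 0 + 3(136.8) = 410.4

410 kmol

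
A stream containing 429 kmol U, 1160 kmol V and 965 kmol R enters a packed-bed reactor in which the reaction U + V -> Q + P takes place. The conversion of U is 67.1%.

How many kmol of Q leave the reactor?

U reacted = 0.671 × 429 = 287.9 kmol; ν_U = −1, so ξ = 287.9/1 = 287.9 kmol.
Outlet amounts (n = n₀ + ν ξ):
  U: 429 − 1(287.9) = 141.1
  V: 1160 − 1(287.9) = 872.1
  Q: 0 + 1(287.9) = 287.9
  P: 0 + 1(287.9) = 287.9
  R: 965 (inert)

288 kmol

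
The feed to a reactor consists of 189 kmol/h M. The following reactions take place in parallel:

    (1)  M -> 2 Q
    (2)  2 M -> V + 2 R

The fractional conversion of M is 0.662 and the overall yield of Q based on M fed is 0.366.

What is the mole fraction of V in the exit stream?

Yield of Q: 2ξ₁ / 189 = 0.366 → ξ₁ = 34.59 kmol/h.
Conversion of M: 1ξ₁ + 2ξ₂ = 0.662 × 189 = 125.1 → ξ₂ = 45.27 kmol/h.
Outlet amounts (n = n₀ + Σ ν·ξ):
  M: 189 − 1(34.59) − 2(45.27) = 63.88
  Q: 0 + 2(34.59) = 69.17
  V: 0 + 1(45.27) = 45.27
  R: 0 + 2(45.27) = 90.53
Total out = 268.9 kmol/h; y_V = 45.27 / 268.9 = 0.1684.

0.168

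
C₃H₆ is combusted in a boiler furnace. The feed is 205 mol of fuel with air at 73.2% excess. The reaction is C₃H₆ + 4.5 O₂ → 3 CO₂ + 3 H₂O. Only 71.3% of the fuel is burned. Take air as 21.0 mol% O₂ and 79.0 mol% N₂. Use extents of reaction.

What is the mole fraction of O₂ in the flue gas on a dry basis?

0.126

Stoichiometric O₂ = 4.5 × 205 = 922.5 mol; O₂ fed = 922.5 × 1.732 = 1598 mol.
N₂ fed = 1598 × 79/21 = 6011 mol.
Fuel reacted = 0.713 × 205 → ξ = 146.2 mol.
Outlet (n = n₀ + ν ξ):
  C₃H₆: 205 − 1(146.2) = 58.84
  O₂: 1598 − 4.5(146.2) = 940
  N₂: 6011 (inert)
  CO₂: 0 + 3(146.2) = 438.5
  H₂O: 0 + 3(146.2) = 438.5
Dry total = 7448 mol; y_O₂ (dry) = 940 / 7448 = 0.1262.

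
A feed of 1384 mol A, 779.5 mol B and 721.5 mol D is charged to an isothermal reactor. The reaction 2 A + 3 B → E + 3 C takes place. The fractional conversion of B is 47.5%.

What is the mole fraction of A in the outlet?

0.412

B reacted = 0.475 × 779.5 = 370.3 mol; ν_B = −3, so ξ = 370.3/3 = 123.4 mol.
Outlet amounts (n = n₀ + ν ξ):
  A: 1384 − 2(123.4) = 1137
  B: 779.5 − 3(123.4) = 409.2
  E: 0 + 1(123.4) = 123.4
  C: 0 + 3(123.4) = 370.3
  D: 721.5 (inert)
Total out = 2762 mol; y_A = 1137 / 2762 = 0.4118.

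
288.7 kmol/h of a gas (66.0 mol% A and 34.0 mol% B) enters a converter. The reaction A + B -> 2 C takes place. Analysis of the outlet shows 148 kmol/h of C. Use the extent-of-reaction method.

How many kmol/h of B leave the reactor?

For C: n = n₀ + 2ξ → 148 = 0 + 2ξ, giving ξ = 74 kmol/h.
Outlet amounts (n = n₀ + ν ξ):
  A: 190.5 − 1(74) = 116.5
  B: 98.16 − 1(74) = 24.16
  C: 0 + 2(74) = 148

24.2 kmol/h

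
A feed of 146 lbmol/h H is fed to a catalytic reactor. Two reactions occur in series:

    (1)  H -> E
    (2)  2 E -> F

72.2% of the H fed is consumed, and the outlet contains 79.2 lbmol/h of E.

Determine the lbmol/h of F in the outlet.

Conversion of H: H consumed = 1ξ₁ = 0.722 × 146 → ξ₁ = 105.4 lbmol/h.
E balance: n_E = 0 + 1ξ₁ − 2ξ₂ = 79.2 → ξ₂ = (1·105.4 − 79.2)/2 = 13.11 lbmol/h.
Outlet amounts (n = n₀ + Σ ν·ξ):
  H: 146 − 1(105.4) = 40.59
  E: 0 + 1(105.4) − 2(13.11) = 79.2
  F: 0 + 1(13.11) = 13.11

13.1 lbmol/h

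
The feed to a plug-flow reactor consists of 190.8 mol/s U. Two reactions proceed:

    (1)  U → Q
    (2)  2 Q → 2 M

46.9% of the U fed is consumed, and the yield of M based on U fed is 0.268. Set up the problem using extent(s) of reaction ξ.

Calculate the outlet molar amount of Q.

38.4 mol/s

Conversion of U: U consumed = 1ξ₁ = 0.469 × 190.8 → ξ₁ = 89.49 mol/s.
Yield of M: 2ξ₂ / 190.8 = 0.268 → ξ₂ = 25.57 mol/s.
Outlet amounts (n = n₀ + Σ ν·ξ):
  U: 190.8 − 1(89.49) = 101.3
  Q: 0 + 1(89.49) − 2(25.57) = 38.35
  M: 0 + 2(25.57) = 51.13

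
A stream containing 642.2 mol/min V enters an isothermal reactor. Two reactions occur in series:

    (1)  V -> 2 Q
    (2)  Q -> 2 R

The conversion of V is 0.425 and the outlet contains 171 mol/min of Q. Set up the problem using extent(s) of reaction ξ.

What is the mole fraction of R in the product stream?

0.581

Conversion of V: V consumed = 1ξ₁ = 0.425 × 642.2 → ξ₁ = 272.9 mol/min.
Q balance: n_Q = 0 + 2ξ₁ − 1ξ₂ = 171 → ξ₂ = (2·272.9 − 171)/1 = 374.9 mol/min.
Outlet amounts (n = n₀ + Σ ν·ξ):
  V: 642.2 − 1(272.9) = 369.3
  Q: 0 + 2(272.9) − 1(374.9) = 171
  R: 0 + 2(374.9) = 749.7
Total out = 1290 mol/min; y_R = 749.7 / 1290 = 0.5812.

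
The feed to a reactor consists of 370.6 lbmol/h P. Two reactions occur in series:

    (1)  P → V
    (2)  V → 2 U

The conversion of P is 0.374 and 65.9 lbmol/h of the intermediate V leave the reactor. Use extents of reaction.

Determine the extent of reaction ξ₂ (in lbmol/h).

ξ₂ = 72.7 lbmol/h

Conversion of P: P consumed = 1ξ₁ = 0.374 × 370.6 → ξ₁ = 138.6 lbmol/h.
V balance: n_V = 0 + 1ξ₁ − 1ξ₂ = 65.9 → ξ₂ = (1·138.6 − 65.9)/1 = 72.7 lbmol/h.
Outlet amounts (n = n₀ + Σ ν·ξ):
  P: 370.6 − 1(138.6) = 232
  V: 0 + 1(138.6) − 1(72.7) = 65.9
  U: 0 + 2(72.7) = 145.4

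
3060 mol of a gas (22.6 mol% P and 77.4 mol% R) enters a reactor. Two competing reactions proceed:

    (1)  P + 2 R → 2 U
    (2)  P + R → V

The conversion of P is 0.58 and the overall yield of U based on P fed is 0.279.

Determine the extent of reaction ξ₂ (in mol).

ξ₂ = 305 mol

Yield of U: 2ξ₁ / 691.6 = 0.279 → ξ₁ = 96.47 mol.
Conversion of P: 1ξ₁ + 1ξ₂ = 0.58 × 691.6 = 401.1 → ξ₂ = 304.6 mol.
Outlet amounts (n = n₀ + Σ ν·ξ):
  P: 691.6 − 1(96.47) − 1(304.6) = 290.5
  R: 2368 − 2(96.47) − 1(304.6) = 1871
  U: 0 + 2(96.47) = 192.9
  V: 0 + 1(304.6) = 304.6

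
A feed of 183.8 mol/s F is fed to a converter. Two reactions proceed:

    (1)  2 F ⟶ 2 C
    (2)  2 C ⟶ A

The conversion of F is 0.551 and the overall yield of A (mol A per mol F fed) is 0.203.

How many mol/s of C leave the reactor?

Conversion of F: F consumed = 2ξ₁ = 0.551 × 183.8 → ξ₁ = 50.64 mol/s.
Yield of A: 1ξ₂ / 183.8 = 0.203 → ξ₂ = 37.31 mol/s.
Outlet amounts (n = n₀ + Σ ν·ξ):
  F: 183.8 − 2(50.64) = 82.53
  C: 0 + 2(50.64) − 2(37.31) = 26.65
  A: 0 + 1(37.31) = 37.31

26.7 mol/s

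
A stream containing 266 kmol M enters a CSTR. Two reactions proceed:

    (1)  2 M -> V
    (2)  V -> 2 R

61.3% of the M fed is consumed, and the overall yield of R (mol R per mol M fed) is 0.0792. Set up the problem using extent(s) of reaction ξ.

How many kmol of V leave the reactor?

71 kmol

Conversion of M: M consumed = 2ξ₁ = 0.613 × 266 → ξ₁ = 81.53 kmol.
Yield of R: 2ξ₂ / 266 = 0.0792 → ξ₂ = 10.53 kmol.
Outlet amounts (n = n₀ + Σ ν·ξ):
  M: 266 − 2(81.53) = 102.9
  V: 0 + 1(81.53) − 1(10.53) = 71
  R: 0 + 2(10.53) = 21.07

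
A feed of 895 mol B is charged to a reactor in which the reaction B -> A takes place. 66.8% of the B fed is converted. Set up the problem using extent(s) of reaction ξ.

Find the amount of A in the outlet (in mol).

B reacted = 0.668 × 895 = 597.9 mol; ν_B = −1, so ξ = 597.9/1 = 597.9 mol.
Outlet amounts (n = n₀ + ν ξ):
  B: 895 − 1(597.9) = 297.1
  A: 0 + 1(597.9) = 597.9

598 mol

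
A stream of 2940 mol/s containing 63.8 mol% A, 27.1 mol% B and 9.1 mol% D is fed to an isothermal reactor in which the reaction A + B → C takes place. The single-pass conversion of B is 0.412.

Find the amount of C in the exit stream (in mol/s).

B reacted = 0.412 × 796.7 = 328.3 mol/s; ν_B = −1, so ξ = 328.3/1 = 328.3 mol/s.
Outlet amounts (n = n₀ + ν ξ):
  A: 1876 − 1(328.3) = 1547
  B: 796.7 − 1(328.3) = 468.5
  C: 0 + 1(328.3) = 328.3
  D: 267.5 (inert)

328 mol/s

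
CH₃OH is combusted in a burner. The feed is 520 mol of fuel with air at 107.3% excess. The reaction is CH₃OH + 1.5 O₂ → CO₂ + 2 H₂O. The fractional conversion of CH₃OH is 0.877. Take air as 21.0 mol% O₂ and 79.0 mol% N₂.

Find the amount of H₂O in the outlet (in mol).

912 mol

Stoichiometric O₂ = 1.5 × 520 = 780 mol; O₂ fed = 780 × 2.073 = 1617 mol.
N₂ fed = 1617 × 79/21 = 6083 mol.
Fuel reacted = 0.877 × 520 → ξ = 456 mol.
Outlet (n = n₀ + ν ξ):
  CH₃OH: 520 − 1(456) = 63.96
  O₂: 1617 − 1.5(456) = 932.9
  N₂: 6083 (inert)
  CO₂: 0 + 1(456) = 456
  H₂O: 0 + 2(456) = 912.1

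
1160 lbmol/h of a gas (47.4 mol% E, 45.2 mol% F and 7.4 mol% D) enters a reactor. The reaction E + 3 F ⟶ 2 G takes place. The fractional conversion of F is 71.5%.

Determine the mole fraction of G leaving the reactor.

F reacted = 0.715 × 524.3 = 374.9 lbmol/h; ν_F = −3, so ξ = 374.9/3 = 125 lbmol/h.
Outlet amounts (n = n₀ + ν ξ):
  E: 549.8 − 1(125) = 424.9
  F: 524.3 − 3(125) = 149.4
  G: 0 + 2(125) = 249.9
  D: 85.84 (inert)
Total out = 910.1 lbmol/h; y_G = 249.9 / 910.1 = 0.2746.

0.275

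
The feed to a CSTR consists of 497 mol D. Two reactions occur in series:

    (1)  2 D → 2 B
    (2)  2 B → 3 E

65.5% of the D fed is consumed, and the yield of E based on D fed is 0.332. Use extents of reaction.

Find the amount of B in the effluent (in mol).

Conversion of D: D consumed = 2ξ₁ = 0.655 × 497 → ξ₁ = 162.8 mol.
Yield of E: 3ξ₂ / 497 = 0.332 → ξ₂ = 55 mol.
Outlet amounts (n = n₀ + Σ ν·ξ):
  D: 497 − 2(162.8) = 171.5
  B: 0 + 2(162.8) − 2(55) = 215.5
  E: 0 + 3(55) = 165

216 mol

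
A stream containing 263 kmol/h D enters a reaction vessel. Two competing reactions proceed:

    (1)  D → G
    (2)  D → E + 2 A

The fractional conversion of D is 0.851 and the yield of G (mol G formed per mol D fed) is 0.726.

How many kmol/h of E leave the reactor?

Yield of G: 1ξ₁ / 263 = 0.726 → ξ₁ = 190.9 kmol/h.
Conversion of D: 1ξ₁ + 1ξ₂ = 0.851 × 263 = 223.8 → ξ₂ = 32.88 kmol/h.
Outlet amounts (n = n₀ + Σ ν·ξ):
  D: 263 − 1(190.9) − 1(32.88) = 39.19
  G: 0 + 1(190.9) = 190.9
  E: 0 + 1(32.88) = 32.88
  A: 0 + 2(32.88) = 65.75

32.9 kmol/h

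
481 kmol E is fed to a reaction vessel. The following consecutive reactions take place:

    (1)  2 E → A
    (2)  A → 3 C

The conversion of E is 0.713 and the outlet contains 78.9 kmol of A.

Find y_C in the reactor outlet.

0.561

Conversion of E: E consumed = 2ξ₁ = 0.713 × 481 → ξ₁ = 171.5 kmol.
A balance: n_A = 0 + 1ξ₁ − 1ξ₂ = 78.9 → ξ₂ = (1·171.5 − 78.9)/1 = 92.58 kmol.
Outlet amounts (n = n₀ + Σ ν·ξ):
  E: 481 − 2(171.5) = 138
  A: 0 + 1(171.5) − 1(92.58) = 78.9
  C: 0 + 3(92.58) = 277.7
Total out = 494.7 kmol; y_C = 277.7 / 494.7 = 0.5614.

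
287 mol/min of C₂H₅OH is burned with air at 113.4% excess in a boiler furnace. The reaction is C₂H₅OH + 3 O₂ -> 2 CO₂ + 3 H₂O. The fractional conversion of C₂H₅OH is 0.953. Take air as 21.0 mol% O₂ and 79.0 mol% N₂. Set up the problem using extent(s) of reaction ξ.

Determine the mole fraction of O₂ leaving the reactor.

0.109

Stoichiometric O₂ = 3 × 287 = 861 mol/min; O₂ fed = 861 × 2.134 = 1837 mol/min.
N₂ fed = 1837 × 79/21 = 6912 mol/min.
Fuel reacted = 0.953 × 287 → ξ = 273.5 mol/min.
Outlet (n = n₀ + ν ξ):
  C₂H₅OH: 287 − 1(273.5) = 13.49
  O₂: 1837 − 3(273.5) = 1017
  N₂: 6912 (inert)
  CO₂: 0 + 2(273.5) = 547
  H₂O: 0 + 3(273.5) = 820.5
Total out = 9310 mol/min; y_O₂ = 1017 / 9310 = 0.1092.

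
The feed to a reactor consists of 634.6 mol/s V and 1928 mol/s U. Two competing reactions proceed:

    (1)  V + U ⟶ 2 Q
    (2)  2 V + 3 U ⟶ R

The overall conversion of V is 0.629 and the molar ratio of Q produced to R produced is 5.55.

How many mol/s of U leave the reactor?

1450 mol/s

Conversion of V: V consumed = 0.629 × 634.6 = 399.2 mol/s = 1ξ₁ + 2ξ₂.
Selectivity: 2ξ₁ / (1ξ₂) = 5.55 → ξ₁ = 2.775 ξ₂.
Substitute: (1·2.775 + 2) ξ₂ = 399.2 → ξ₂ = 83.59 mol/s, ξ₁ = 232 mol/s.
Outlet amounts (n = n₀ + Σ ν·ξ):
  V: 634.6 − 1(232) − 2(83.59) = 235.4
  U: 1928 − 1(232) − 3(83.59) = 1445
  Q: 0 + 2(232) = 463.9
  R: 0 + 1(83.59) = 83.59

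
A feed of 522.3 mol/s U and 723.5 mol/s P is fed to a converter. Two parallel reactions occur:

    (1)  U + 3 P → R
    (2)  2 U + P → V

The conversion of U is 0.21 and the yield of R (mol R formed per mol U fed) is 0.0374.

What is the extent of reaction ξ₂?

ξ₂ = 45.1 mol/s

Yield of R: 1ξ₁ / 522.3 = 0.0374 → ξ₁ = 19.53 mol/s.
Conversion of U: 1ξ₁ + 2ξ₂ = 0.21 × 522.3 = 109.7 → ξ₂ = 45.07 mol/s.
Outlet amounts (n = n₀ + Σ ν·ξ):
  U: 522.3 − 1(19.53) − 2(45.07) = 412.6
  P: 723.5 − 3(19.53) − 1(45.07) = 619.8
  R: 0 + 1(19.53) = 19.53
  V: 0 + 1(45.07) = 45.07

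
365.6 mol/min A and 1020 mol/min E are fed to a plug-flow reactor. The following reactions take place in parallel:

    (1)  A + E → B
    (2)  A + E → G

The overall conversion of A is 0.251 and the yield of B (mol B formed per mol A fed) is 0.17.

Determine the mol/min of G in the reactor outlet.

29.6 mol/min

Yield of B: 1ξ₁ / 365.6 = 0.17 → ξ₁ = 62.15 mol/min.
Conversion of A: 1ξ₁ + 1ξ₂ = 0.251 × 365.6 = 91.77 → ξ₂ = 29.61 mol/min.
Outlet amounts (n = n₀ + Σ ν·ξ):
  A: 365.6 − 1(62.15) − 1(29.61) = 273.8
  E: 1020 − 1(62.15) − 1(29.61) = 928.2
  B: 0 + 1(62.15) = 62.15
  G: 0 + 1(29.61) = 29.61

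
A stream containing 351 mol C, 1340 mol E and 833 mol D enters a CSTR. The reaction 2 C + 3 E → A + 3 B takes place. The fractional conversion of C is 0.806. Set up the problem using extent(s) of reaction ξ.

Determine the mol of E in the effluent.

916 mol

C reacted = 0.806 × 351 = 282.9 mol; ν_C = −2, so ξ = 282.9/2 = 141.5 mol.
Outlet amounts (n = n₀ + ν ξ):
  C: 351 − 2(141.5) = 68.09
  E: 1340 − 3(141.5) = 915.6
  A: 0 + 1(141.5) = 141.5
  B: 0 + 3(141.5) = 424.4
  D: 833 (inert)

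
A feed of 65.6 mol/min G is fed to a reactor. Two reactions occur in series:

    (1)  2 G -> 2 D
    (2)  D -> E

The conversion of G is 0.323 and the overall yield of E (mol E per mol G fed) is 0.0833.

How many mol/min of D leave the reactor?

Conversion of G: G consumed = 2ξ₁ = 0.323 × 65.6 → ξ₁ = 10.59 mol/min.
Yield of E: 1ξ₂ / 65.6 = 0.0833 → ξ₂ = 5.464 mol/min.
Outlet amounts (n = n₀ + Σ ν·ξ):
  G: 65.6 − 2(10.59) = 44.41
  D: 0 + 2(10.59) − 1(5.464) = 15.72
  E: 0 + 1(5.464) = 5.464

15.7 mol/min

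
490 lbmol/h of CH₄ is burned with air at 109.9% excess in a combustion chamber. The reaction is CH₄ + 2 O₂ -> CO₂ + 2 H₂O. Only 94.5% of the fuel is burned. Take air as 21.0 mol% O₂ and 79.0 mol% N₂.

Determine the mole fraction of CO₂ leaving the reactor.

0.045

Stoichiometric O₂ = 2 × 490 = 980 lbmol/h; O₂ fed = 980 × 2.099 = 2057 lbmol/h.
N₂ fed = 2057 × 79/21 = 7738 lbmol/h.
Fuel reacted = 0.945 × 490 → ξ = 463 lbmol/h.
Outlet (n = n₀ + ν ξ):
  CH₄: 490 − 1(463) = 26.95
  O₂: 2057 − 2(463) = 1131
  N₂: 7738 (inert)
  CO₂: 0 + 1(463) = 463
  H₂O: 0 + 2(463) = 926.1
Total out = 10290 lbmol/h; y_CO₂ = 463 / 10290 = 0.04502.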